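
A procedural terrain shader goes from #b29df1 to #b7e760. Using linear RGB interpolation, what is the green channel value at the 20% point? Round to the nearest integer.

172

G₁ = 157 (from #b29df1), G₂ = 231 (from #b7e760).
G = 157 + 0.2 × (231 − 157) = 171.8 → 172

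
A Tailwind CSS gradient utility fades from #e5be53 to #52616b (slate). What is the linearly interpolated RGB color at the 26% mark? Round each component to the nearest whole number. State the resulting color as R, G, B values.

(191, 166, 89)

#e5be53 → (229, 190, 83); #52616b → (82, 97, 107).
26% corresponds to t = 0.26.
R = 229 + 0.26 × (82 − 229) = 229 + 0.26 × -147 = 190.78 → 191
G = 190 + 0.26 × (97 − 190) = 190 + 0.26 × -93 = 165.82 → 166
B = 83 + 0.26 × (107 − 83) = 83 + 0.26 × 24 = 89.24 → 89
So the blended color is (191, 166, 89), about #bfa659.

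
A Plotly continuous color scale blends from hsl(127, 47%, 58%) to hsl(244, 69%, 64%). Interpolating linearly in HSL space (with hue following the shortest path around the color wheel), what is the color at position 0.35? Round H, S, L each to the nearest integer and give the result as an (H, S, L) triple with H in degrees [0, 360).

(168, 55, 60)

Hue arc: Δh = 244 − 127 = 117° (|Δh| ≤ 180, already the shorter path).
H = 127 + 0.35 × (117) = 167.95 → 168°
S = 47 + 0.35 × (69 − 47) = 54.7 → 55%
L = 58 + 0.35 × (64 − 58) = 60.1 → 60%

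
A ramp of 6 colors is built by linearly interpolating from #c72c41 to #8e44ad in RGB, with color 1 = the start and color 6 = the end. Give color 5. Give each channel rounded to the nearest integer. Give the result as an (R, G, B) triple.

With 6 swatches and endpoints inclusive, swatch 5 sits at t = (5 − 1)/(6 − 1) = 4/5 ≈ 0.8.
#c72c41 → (199, 44, 65); #8e44ad → (142, 68, 173).
R = 199 + 0.8 × (142 − 199) = 153.4 → 153
G = 44 + 0.8 × (68 − 44) = 63.2 → 63
B = 65 + 0.8 × (173 − 65) = 151.4 → 151

(153, 63, 151)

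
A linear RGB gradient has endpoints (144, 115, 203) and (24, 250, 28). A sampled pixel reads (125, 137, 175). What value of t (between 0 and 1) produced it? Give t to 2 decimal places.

Invert the lerp on the B channel (largest span, 175): t = (175 − 203) / (28 − 203) = -28/-175 = 0.16.
Check on R: (125 − 144)/(24 − 144) = 0.1583 ✓

0.16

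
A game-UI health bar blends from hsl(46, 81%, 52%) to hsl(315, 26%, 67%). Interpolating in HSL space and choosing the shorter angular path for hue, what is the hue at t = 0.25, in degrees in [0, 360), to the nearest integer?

Hue: 315 − 46 = 269°, but |269| > 180 so the shorter arc goes the other way: Δh = 269 − 360 = -91°.
H = 46 + 0.25 × (-91) = 23.25 → 23°

23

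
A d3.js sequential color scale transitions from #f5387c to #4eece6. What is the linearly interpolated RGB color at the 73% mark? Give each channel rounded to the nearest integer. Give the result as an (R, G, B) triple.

#f5387c → (245, 56, 124); #4eece6 → (78, 236, 230).
73% corresponds to t = 0.73.
R = 245 + 0.73 × (78 − 245) = 245 + 0.73 × -167 = 123.09 → 123
G = 56 + 0.73 × (236 − 56) = 56 + 0.73 × 180 = 187.4 → 187
B = 124 + 0.73 × (230 − 124) = 124 + 0.73 × 106 = 201.38 → 201

(123, 187, 201)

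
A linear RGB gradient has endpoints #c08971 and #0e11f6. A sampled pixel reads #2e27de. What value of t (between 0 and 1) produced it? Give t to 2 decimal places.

Invert the lerp on the R channel (largest span, 178): t = (46 − 192) / (14 − 192) = -146/-178 = 0.82022.
Check on G: (39 − 137)/(17 − 137) = 0.8167 ✓

0.82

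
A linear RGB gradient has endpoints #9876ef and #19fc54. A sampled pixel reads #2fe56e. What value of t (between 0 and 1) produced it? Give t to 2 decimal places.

0.83

Invert the lerp on the B channel (largest span, 155): t = (110 − 239) / (84 − 239) = -129/-155 = 0.83226.
Check on R: (47 − 152)/(25 − 152) = 0.8268 ✓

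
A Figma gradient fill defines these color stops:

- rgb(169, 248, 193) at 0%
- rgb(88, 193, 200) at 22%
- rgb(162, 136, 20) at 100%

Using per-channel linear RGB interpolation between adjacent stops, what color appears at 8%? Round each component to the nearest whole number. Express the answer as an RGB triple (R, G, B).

(140, 228, 196)

8% lies between the 0% and 22% stops, so the local fraction is t = (8 − 0)/(22 − 0) = 8/22 ≈ 0.3636.
R = 169 + 0.3636 × (88 − 169) = 139.548 → 140
G = 248 + 0.3636 × (193 − 248) = 228.002 → 228
B = 193 + 0.3636 × (200 − 193) = 195.545 → 196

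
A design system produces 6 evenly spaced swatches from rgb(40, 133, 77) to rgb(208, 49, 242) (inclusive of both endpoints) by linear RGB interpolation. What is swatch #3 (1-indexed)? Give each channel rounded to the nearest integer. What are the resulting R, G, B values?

With 6 swatches and endpoints inclusive, swatch 3 sits at t = (3 − 1)/(6 − 1) = 2/5 ≈ 0.4.
R = 40 + 0.4 × (208 − 40) = 107.2 → 107
G = 133 + 0.4 × (49 − 133) = 99.4 → 99
B = 77 + 0.4 × (242 − 77) = 143 → 143

(107, 99, 143)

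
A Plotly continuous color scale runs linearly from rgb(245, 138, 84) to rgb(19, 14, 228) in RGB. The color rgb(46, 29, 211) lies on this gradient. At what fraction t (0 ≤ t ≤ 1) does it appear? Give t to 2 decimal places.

0.88

Invert the lerp on the R channel (largest span, 226): t = (46 − 245) / (19 − 245) = -199/-226 = 0.88053.
Check on G: (29 − 138)/(14 − 138) = 0.879 ✓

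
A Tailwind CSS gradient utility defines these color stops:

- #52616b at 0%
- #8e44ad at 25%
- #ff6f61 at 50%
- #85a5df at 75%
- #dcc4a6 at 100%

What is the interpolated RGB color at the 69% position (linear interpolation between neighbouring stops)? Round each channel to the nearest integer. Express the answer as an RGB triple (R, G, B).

69% lies between the 50% and 75% stops, so the local fraction is t = (69 − 50)/(75 − 50) = 19/25 ≈ 0.76.
#ff6f61 → (255, 111, 97); #85a5df → (133, 165, 223).
R = 255 + 0.76 × (133 − 255) = 162.28 → 162
G = 111 + 0.76 × (165 − 111) = 152.04 → 152
B = 97 + 0.76 × (223 − 97) = 192.76 → 193

(162, 152, 193)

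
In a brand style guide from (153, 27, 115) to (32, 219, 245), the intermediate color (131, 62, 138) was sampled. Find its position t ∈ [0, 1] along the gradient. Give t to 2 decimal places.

0.18

Invert the lerp on the G channel (largest span, 192): t = (62 − 27) / (219 − 27) = 35/192 = 0.18229.
Check on R: (131 − 153)/(32 − 153) = 0.1818 ✓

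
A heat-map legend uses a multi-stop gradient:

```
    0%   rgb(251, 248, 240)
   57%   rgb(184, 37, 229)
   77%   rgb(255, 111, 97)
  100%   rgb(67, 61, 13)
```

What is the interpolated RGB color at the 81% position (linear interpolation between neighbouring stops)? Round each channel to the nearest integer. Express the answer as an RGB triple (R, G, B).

81% lies between the 77% and 100% stops, so the local fraction is t = (81 − 77)/(100 − 77) = 4/23 ≈ 0.1739.
R = 255 + 0.1739 × (67 − 255) = 222.307 → 222
G = 111 + 0.1739 × (61 − 111) = 102.305 → 102
B = 97 + 0.1739 × (13 − 97) = 82.392 → 82

(222, 102, 82)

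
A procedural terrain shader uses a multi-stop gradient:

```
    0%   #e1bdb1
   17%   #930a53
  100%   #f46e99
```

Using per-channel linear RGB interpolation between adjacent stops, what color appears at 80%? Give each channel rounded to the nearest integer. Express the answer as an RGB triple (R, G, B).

80% lies between the 17% and 100% stops, so the local fraction is t = (80 − 17)/(100 − 17) = 63/83 ≈ 0.759.
#930a53 → (147, 10, 83); #f46e99 → (244, 110, 153).
R = 147 + 0.759 × (244 − 147) = 220.623 → 221
G = 10 + 0.759 × (110 − 10) = 85.9 → 86
B = 83 + 0.759 × (153 − 83) = 136.13 → 136

(221, 86, 136)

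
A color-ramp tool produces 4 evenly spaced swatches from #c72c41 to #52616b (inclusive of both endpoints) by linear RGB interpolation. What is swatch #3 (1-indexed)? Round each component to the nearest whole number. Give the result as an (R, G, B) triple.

(121, 79, 93)

With 4 swatches and endpoints inclusive, swatch 3 sits at t = (3 − 1)/(4 − 1) = 2/3 ≈ 0.6667.
#c72c41 → (199, 44, 65); #52616b → (82, 97, 107).
R = 199 + 0.6667 × (82 − 199) = 120.996 → 121
G = 44 + 0.6667 × (97 − 44) = 79.335 → 79
B = 65 + 0.6667 × (107 − 65) = 93.001 → 93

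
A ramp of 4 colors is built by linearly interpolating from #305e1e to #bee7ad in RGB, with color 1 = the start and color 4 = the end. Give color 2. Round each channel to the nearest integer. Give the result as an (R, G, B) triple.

With 4 swatches and endpoints inclusive, swatch 2 sits at t = (2 − 1)/(4 − 1) = 1/3 ≈ 0.3333.
#305e1e → (48, 94, 30); #bee7ad → (190, 231, 173).
R = 48 + 0.3333 × (190 − 48) = 95.329 → 95
G = 94 + 0.3333 × (231 − 94) = 139.662 → 140
B = 30 + 0.3333 × (173 − 30) = 77.662 → 78

(95, 140, 78)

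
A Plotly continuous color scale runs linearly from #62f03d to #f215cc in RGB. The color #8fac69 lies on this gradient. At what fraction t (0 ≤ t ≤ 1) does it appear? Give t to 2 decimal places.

0.31

Invert the lerp on the G channel (largest span, 219): t = (172 − 240) / (21 − 240) = -68/-219 = 0.3105.
Check on R: (143 − 98)/(242 − 98) = 0.3125 ✓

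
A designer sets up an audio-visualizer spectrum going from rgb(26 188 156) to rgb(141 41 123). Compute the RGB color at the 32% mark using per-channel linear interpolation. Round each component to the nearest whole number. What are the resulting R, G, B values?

32% corresponds to t = 0.32.
R = 26 + 0.32 × (141 − 26) = 26 + 0.32 × 115 = 62.8 → 63
G = 188 + 0.32 × (41 − 188) = 188 + 0.32 × -147 = 140.96 → 141
B = 156 + 0.32 × (123 − 156) = 156 + 0.32 × -33 = 145.44 → 145

(63, 141, 145)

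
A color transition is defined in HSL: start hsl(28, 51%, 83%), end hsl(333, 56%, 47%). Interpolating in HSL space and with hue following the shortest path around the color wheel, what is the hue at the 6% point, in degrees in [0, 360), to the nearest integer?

25

Hue: 333 − 28 = 305°, but |305| > 180 so the shorter arc goes the other way: Δh = 305 − 360 = -55°.
H = 28 + 0.06 × (-55) = 24.7 → 25°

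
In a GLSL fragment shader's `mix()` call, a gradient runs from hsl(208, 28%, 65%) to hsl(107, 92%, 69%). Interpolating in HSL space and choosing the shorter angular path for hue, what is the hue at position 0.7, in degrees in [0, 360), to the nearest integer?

137

Hue arc: Δh = 107 − 208 = -101° (|Δh| ≤ 180, already the shorter path).
H = 208 + 0.7 × (-101) = 137.3 → 137°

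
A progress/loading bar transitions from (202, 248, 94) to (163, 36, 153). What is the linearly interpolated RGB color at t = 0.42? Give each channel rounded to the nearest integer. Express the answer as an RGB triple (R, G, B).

(186, 159, 119)

R = 202 + 0.42 × (163 − 202) = 202 + 0.42 × -39 = 185.62 → 186
G = 248 + 0.42 × (36 − 248) = 248 + 0.42 × -212 = 158.96 → 159
B = 94 + 0.42 × (153 − 94) = 94 + 0.42 × 59 = 118.78 → 119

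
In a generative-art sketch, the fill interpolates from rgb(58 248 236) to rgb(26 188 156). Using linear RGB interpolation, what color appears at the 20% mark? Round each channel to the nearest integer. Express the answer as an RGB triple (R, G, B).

20% corresponds to t = 0.2.
R = 58 + 0.2 × (26 − 58) = 58 + 0.2 × -32 = 51.6 → 52
G = 248 + 0.2 × (188 − 248) = 248 + 0.2 × -60 = 236 → 236
B = 236 + 0.2 × (156 − 236) = 236 + 0.2 × -80 = 220 → 220
So the blended color is (52, 236, 220), about #34ecdc.

(52, 236, 220)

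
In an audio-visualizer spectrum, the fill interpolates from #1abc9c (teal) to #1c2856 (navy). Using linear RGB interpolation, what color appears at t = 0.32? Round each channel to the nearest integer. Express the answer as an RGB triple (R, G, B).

#1abc9c → (26, 188, 156); #1c2856 → (28, 40, 86).
R = 26 + 0.32 × (28 − 26) = 26 + 0.32 × 2 = 26.64 → 27
G = 188 + 0.32 × (40 − 188) = 188 + 0.32 × -148 = 140.64 → 141
B = 156 + 0.32 × (86 − 156) = 156 + 0.32 × -70 = 133.6 → 134
So the blended color is (27, 141, 134), about #1b8d86.

(27, 141, 134)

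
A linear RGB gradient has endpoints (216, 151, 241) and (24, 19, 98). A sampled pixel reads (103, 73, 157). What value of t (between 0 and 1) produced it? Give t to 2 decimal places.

0.59

Invert the lerp on the R channel (largest span, 192): t = (103 − 216) / (24 − 216) = -113/-192 = 0.58854.
Check on G: (73 − 151)/(19 − 151) = 0.5909 ✓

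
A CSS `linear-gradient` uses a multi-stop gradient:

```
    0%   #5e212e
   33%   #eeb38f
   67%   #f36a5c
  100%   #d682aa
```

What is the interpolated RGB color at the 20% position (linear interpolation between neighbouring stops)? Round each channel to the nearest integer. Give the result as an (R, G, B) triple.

20% lies between the 0% and 33% stops, so the local fraction is t = (20 − 0)/(33 − 0) = 20/33 ≈ 0.6061.
#5e212e → (94, 33, 46); #eeb38f → (238, 179, 143).
R = 94 + 0.6061 × (238 − 94) = 181.278 → 181
G = 33 + 0.6061 × (179 − 33) = 121.491 → 121
B = 46 + 0.6061 × (143 − 46) = 104.792 → 105

(181, 121, 105)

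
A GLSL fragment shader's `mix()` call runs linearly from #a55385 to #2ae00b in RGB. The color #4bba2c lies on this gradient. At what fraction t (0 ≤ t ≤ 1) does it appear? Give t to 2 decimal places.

0.73

Invert the lerp on the G channel (largest span, 141): t = (186 − 83) / (224 − 83) = 103/141 = 0.7305.
Check on R: (75 − 165)/(42 − 165) = 0.7317 ✓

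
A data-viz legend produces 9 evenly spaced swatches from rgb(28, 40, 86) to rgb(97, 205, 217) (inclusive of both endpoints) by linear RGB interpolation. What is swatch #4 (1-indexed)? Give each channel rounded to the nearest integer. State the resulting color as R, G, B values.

(54, 102, 135)

With 9 swatches and endpoints inclusive, swatch 4 sits at t = (4 − 1)/(9 − 1) = 3/8 ≈ 0.375.
R = 28 + 0.375 × (97 − 28) = 53.875 → 54
G = 40 + 0.375 × (205 − 40) = 101.875 → 102
B = 86 + 0.375 × (217 − 86) = 135.125 → 135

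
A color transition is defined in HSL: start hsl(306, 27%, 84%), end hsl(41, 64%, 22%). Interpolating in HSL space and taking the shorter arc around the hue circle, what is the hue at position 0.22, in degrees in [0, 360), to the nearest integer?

Hue: 41 − 306 = -265°, but |-265| > 180 so the shorter arc goes the other way: Δh = -265 + 360 = 95°.
H = 306 + 0.22 × (95) = 326.9 → 327°

327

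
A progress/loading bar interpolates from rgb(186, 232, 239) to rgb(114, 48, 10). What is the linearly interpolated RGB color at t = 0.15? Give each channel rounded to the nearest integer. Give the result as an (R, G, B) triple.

R = 186 + 0.15 × (114 − 186) = 186 + 0.15 × -72 = 175.2 → 175
G = 232 + 0.15 × (48 − 232) = 232 + 0.15 × -184 = 204.4 → 204
B = 239 + 0.15 × (10 − 239) = 239 + 0.15 × -229 = 204.65 → 205

(175, 204, 205)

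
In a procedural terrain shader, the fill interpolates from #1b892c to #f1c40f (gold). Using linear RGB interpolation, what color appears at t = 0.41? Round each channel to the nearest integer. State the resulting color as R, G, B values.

(115, 161, 32)

#1b892c → (27, 137, 44); #f1c40f → (241, 196, 15).
R = 27 + 0.41 × (241 − 27) = 27 + 0.41 × 214 = 114.74 → 115
G = 137 + 0.41 × (196 − 137) = 137 + 0.41 × 59 = 161.19 → 161
B = 44 + 0.41 × (15 − 44) = 44 + 0.41 × -29 = 32.11 → 32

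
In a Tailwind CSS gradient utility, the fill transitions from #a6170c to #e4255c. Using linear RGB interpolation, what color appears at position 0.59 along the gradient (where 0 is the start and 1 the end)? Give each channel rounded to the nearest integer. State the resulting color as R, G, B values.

(203, 31, 59)

#a6170c → (166, 23, 12); #e4255c → (228, 37, 92).
R = 166 + 0.59 × (228 − 166) = 166 + 0.59 × 62 = 202.58 → 203
G = 23 + 0.59 × (37 − 23) = 23 + 0.59 × 14 = 31.26 → 31
B = 12 + 0.59 × (92 − 12) = 12 + 0.59 × 80 = 59.2 → 59
So the blended color is (203, 31, 59), about #cb1f3b.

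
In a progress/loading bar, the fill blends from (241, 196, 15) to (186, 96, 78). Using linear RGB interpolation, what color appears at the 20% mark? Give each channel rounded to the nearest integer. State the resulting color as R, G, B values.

20% corresponds to t = 0.2.
R = 241 + 0.2 × (186 − 241) = 241 + 0.2 × -55 = 230 → 230
G = 196 + 0.2 × (96 − 196) = 196 + 0.2 × -100 = 176 → 176
B = 15 + 0.2 × (78 − 15) = 15 + 0.2 × 63 = 27.6 → 28

(230, 176, 28)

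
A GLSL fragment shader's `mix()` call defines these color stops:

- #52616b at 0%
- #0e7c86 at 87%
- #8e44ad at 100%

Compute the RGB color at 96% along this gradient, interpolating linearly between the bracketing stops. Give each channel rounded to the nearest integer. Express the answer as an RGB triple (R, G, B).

(103, 85, 161)

96% lies between the 87% and 100% stops, so the local fraction is t = (96 − 87)/(100 − 87) = 9/13 ≈ 0.6923.
#0e7c86 → (14, 124, 134); #8e44ad → (142, 68, 173).
R = 14 + 0.6923 × (142 − 14) = 102.614 → 103
G = 124 + 0.6923 × (68 − 124) = 85.231 → 85
B = 134 + 0.6923 × (173 − 134) = 161 → 161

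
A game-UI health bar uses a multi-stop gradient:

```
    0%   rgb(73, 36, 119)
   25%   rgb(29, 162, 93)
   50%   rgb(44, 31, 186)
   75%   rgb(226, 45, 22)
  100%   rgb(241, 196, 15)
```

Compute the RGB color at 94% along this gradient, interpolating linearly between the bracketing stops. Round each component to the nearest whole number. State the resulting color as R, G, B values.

(237, 160, 17)

94% lies between the 75% and 100% stops, so the local fraction is t = (94 − 75)/(100 − 75) = 19/25 ≈ 0.76.
R = 226 + 0.76 × (241 − 226) = 237.4 → 237
G = 45 + 0.76 × (196 − 45) = 159.76 → 160
B = 22 + 0.76 × (15 − 22) = 16.68 → 17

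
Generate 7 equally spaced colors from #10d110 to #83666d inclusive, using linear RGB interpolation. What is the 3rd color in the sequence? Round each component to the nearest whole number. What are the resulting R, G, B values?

(54, 173, 47)

With 7 swatches and endpoints inclusive, swatch 3 sits at t = (3 − 1)/(7 − 1) = 2/6 ≈ 0.3333.
#10d110 → (16, 209, 16); #83666d → (131, 102, 109).
R = 16 + 0.3333 × (131 − 16) = 54.329 → 54
G = 209 + 0.3333 × (102 − 209) = 173.337 → 173
B = 16 + 0.3333 × (109 − 16) = 46.997 → 47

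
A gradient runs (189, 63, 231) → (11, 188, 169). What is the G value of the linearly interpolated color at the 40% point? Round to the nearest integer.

G = 63 + 0.4 × (188 − 63) = 113 → 113

113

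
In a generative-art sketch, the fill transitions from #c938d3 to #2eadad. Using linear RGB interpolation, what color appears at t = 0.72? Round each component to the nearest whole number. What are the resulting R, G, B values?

(89, 140, 184)

#c938d3 → (201, 56, 211); #2eadad → (46, 173, 173).
R = 201 + 0.72 × (46 − 201) = 201 + 0.72 × -155 = 89.4 → 89
G = 56 + 0.72 × (173 − 56) = 56 + 0.72 × 117 = 140.24 → 140
B = 211 + 0.72 × (173 − 211) = 211 + 0.72 × -38 = 183.64 → 184
So the blended color is (89, 140, 184), about #598cb8.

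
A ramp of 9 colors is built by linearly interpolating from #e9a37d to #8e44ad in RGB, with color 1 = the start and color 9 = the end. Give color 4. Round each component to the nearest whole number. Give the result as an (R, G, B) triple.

(199, 127, 143)

With 9 swatches and endpoints inclusive, swatch 4 sits at t = (4 − 1)/(9 − 1) = 3/8 ≈ 0.375.
#e9a37d → (233, 163, 125); #8e44ad → (142, 68, 173).
R = 233 + 0.375 × (142 − 233) = 198.875 → 199
G = 163 + 0.375 × (68 − 163) = 127.375 → 127
B = 125 + 0.375 × (173 − 125) = 143 → 143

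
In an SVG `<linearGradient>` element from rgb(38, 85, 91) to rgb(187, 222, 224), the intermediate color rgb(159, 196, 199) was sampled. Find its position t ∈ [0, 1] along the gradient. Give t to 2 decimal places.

0.81

Invert the lerp on the R channel (largest span, 149): t = (159 − 38) / (187 − 38) = 121/149 = 0.81208.
Check on G: (196 − 85)/(222 − 85) = 0.8102 ✓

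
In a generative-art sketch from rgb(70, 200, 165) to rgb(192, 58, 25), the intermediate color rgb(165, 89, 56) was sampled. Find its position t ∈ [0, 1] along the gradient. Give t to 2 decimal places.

Invert the lerp on the G channel (largest span, 142): t = (89 − 200) / (58 − 200) = -111/-142 = 0.78169.
Check on R: (165 − 70)/(192 − 70) = 0.7787 ✓

0.78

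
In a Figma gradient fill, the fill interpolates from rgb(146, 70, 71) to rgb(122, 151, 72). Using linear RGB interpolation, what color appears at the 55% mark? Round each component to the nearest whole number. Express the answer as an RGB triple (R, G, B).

55% corresponds to t = 0.55.
R = 146 + 0.55 × (122 − 146) = 146 + 0.55 × -24 = 132.8 → 133
G = 70 + 0.55 × (151 − 70) = 70 + 0.55 × 81 = 114.55 → 115
B = 71 + 0.55 × (72 − 71) = 71 + 0.55 × 1 = 71.55 → 72

(133, 115, 72)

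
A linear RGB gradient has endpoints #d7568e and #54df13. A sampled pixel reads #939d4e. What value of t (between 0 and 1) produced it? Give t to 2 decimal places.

Invert the lerp on the G channel (largest span, 137): t = (157 − 86) / (223 − 86) = 71/137 = 0.51825.
Check on R: (147 − 215)/(84 − 215) = 0.5191 ✓

0.52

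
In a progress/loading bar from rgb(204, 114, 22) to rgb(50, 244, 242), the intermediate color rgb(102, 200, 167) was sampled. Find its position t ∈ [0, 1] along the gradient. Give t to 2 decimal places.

Invert the lerp on the B channel (largest span, 220): t = (167 − 22) / (242 − 22) = 145/220 = 0.65909.
Check on R: (102 − 204)/(50 − 204) = 0.6623 ✓

0.66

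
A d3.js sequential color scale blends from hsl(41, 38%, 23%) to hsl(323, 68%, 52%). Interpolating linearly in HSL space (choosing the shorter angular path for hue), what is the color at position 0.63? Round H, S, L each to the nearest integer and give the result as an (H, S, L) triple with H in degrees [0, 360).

Hue: 323 − 41 = 282°, but |282| > 180 so the shorter arc goes the other way: Δh = 282 − 360 = -78°.
H = 41 + 0.63 × (-78) = -8.14 → -8 → -8 mod 360 = 352°
S = 38 + 0.63 × (68 − 38) = 56.9 → 57%
L = 23 + 0.63 × (52 − 23) = 41.27 → 41%

(352, 57, 41)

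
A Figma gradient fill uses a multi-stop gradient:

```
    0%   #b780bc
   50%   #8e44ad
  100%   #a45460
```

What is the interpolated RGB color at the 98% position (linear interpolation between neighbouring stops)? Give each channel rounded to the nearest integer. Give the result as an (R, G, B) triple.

98% lies between the 50% and 100% stops, so the local fraction is t = (98 − 50)/(100 − 50) = 48/50 ≈ 0.96.
#8e44ad → (142, 68, 173); #a45460 → (164, 84, 96).
R = 142 + 0.96 × (164 − 142) = 163.12 → 163
G = 68 + 0.96 × (84 − 68) = 83.36 → 83
B = 173 + 0.96 × (96 − 173) = 99.08 → 99

(163, 83, 99)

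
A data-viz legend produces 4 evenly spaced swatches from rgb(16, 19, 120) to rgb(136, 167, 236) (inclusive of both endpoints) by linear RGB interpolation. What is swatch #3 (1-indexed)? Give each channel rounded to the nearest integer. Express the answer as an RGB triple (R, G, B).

(96, 118, 197)

With 4 swatches and endpoints inclusive, swatch 3 sits at t = (3 − 1)/(4 − 1) = 2/3 ≈ 0.6667.
R = 16 + 0.6667 × (136 − 16) = 96.004 → 96
G = 19 + 0.6667 × (167 − 19) = 117.672 → 118
B = 120 + 0.6667 × (236 − 120) = 197.337 → 197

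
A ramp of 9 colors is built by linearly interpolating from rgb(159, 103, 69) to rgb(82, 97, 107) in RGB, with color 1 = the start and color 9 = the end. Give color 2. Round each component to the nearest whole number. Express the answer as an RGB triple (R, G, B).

(149, 102, 74)

With 9 swatches and endpoints inclusive, swatch 2 sits at t = (2 − 1)/(9 − 1) = 1/8 ≈ 0.125.
R = 159 + 0.125 × (82 − 159) = 149.375 → 149
G = 103 + 0.125 × (97 − 103) = 102.25 → 102
B = 69 + 0.125 × (107 − 69) = 73.75 → 74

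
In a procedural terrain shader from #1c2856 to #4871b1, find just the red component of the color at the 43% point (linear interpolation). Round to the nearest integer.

47

R₁ = 28 (from #1c2856), R₂ = 72 (from #4871b1).
R = 28 + 0.43 × (72 − 28) = 46.92 → 47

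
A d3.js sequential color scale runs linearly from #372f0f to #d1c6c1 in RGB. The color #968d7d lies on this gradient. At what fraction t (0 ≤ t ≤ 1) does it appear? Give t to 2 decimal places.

Invert the lerp on the B channel (largest span, 178): t = (125 − 15) / (193 − 15) = 110/178 = 0.61798.
Check on R: (150 − 55)/(209 − 55) = 0.6169 ✓

0.62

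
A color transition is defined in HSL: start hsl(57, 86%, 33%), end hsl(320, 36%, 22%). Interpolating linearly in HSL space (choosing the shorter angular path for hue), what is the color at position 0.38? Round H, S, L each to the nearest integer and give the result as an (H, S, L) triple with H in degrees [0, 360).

Hue: 320 − 57 = 263°, but |263| > 180 so the shorter arc goes the other way: Δh = 263 − 360 = -97°.
H = 57 + 0.38 × (-97) = 20.14 → 20°
S = 86 + 0.38 × (36 − 86) = 67 → 67%
L = 33 + 0.38 × (22 − 33) = 28.82 → 29%

(20, 67, 29)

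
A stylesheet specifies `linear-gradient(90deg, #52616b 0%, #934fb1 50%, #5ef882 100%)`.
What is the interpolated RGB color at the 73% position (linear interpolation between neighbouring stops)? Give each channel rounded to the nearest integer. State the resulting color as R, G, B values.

73% lies between the 50% and 100% stops, so the local fraction is t = (73 − 50)/(100 − 50) = 23/50 ≈ 0.46.
#934fb1 → (147, 79, 177); #5ef882 → (94, 248, 130).
R = 147 + 0.46 × (94 − 147) = 122.62 → 123
G = 79 + 0.46 × (248 − 79) = 156.74 → 157
B = 177 + 0.46 × (130 − 177) = 155.38 → 155

(123, 157, 155)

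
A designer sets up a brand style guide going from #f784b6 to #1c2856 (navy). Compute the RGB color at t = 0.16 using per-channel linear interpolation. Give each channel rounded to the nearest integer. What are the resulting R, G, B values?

(212, 117, 167)

#f784b6 → (247, 132, 182); #1c2856 → (28, 40, 86).
R = 247 + 0.16 × (28 − 247) = 247 + 0.16 × -219 = 211.96 → 212
G = 132 + 0.16 × (40 − 132) = 132 + 0.16 × -92 = 117.28 → 117
B = 182 + 0.16 × (86 − 182) = 182 + 0.16 × -96 = 166.64 → 167
So the blended color is (212, 117, 167), about #d475a7.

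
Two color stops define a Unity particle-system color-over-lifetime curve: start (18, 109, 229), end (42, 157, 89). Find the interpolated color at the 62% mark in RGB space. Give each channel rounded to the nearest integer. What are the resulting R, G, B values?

(33, 139, 142)

62% corresponds to t = 0.62.
R = 18 + 0.62 × (42 − 18) = 18 + 0.62 × 24 = 32.88 → 33
G = 109 + 0.62 × (157 − 109) = 109 + 0.62 × 48 = 138.76 → 139
B = 229 + 0.62 × (89 − 229) = 229 + 0.62 × -140 = 142.2 → 142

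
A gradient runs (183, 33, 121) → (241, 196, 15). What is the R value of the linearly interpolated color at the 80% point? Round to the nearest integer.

229

R = 183 + 0.8 × (241 − 183) = 229.4 → 229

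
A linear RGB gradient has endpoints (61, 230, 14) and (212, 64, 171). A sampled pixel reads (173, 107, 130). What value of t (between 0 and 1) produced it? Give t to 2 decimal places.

Invert the lerp on the G channel (largest span, 166): t = (107 − 230) / (64 − 230) = -123/-166 = 0.74096.
Check on R: (173 − 61)/(212 − 61) = 0.7417 ✓

0.74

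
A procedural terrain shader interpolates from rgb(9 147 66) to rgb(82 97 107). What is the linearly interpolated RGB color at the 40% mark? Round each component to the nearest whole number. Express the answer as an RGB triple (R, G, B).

(38, 127, 82)

40% corresponds to t = 0.4.
R = 9 + 0.4 × (82 − 9) = 9 + 0.4 × 73 = 38.2 → 38
G = 147 + 0.4 × (97 − 147) = 147 + 0.4 × -50 = 127 → 127
B = 66 + 0.4 × (107 − 66) = 66 + 0.4 × 41 = 82.4 → 82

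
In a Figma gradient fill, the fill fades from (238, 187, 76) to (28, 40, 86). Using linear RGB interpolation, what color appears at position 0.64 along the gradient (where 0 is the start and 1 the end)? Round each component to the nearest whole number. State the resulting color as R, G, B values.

R = 238 + 0.64 × (28 − 238) = 238 + 0.64 × -210 = 103.6 → 104
G = 187 + 0.64 × (40 − 187) = 187 + 0.64 × -147 = 92.92 → 93
B = 76 + 0.64 × (86 − 76) = 76 + 0.64 × 10 = 82.4 → 82

(104, 93, 82)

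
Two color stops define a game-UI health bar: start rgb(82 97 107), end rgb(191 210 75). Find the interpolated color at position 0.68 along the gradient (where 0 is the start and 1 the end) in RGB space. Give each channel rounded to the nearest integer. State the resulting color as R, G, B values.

R = 82 + 0.68 × (191 − 82) = 82 + 0.68 × 109 = 156.12 → 156
G = 97 + 0.68 × (210 − 97) = 97 + 0.68 × 113 = 173.84 → 174
B = 107 + 0.68 × (75 − 107) = 107 + 0.68 × -32 = 85.24 → 85
So the blended color is (156, 174, 85), about #9cae55.

(156, 174, 85)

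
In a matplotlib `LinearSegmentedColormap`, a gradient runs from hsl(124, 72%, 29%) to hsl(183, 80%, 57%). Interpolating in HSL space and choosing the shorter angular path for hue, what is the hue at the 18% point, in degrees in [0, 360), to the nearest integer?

Hue arc: Δh = 183 − 124 = 59° (|Δh| ≤ 180, already the shorter path).
H = 124 + 0.18 × (59) = 134.62 → 135°

135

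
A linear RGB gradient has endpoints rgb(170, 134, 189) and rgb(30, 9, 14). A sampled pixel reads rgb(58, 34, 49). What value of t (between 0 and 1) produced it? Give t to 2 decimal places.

Invert the lerp on the B channel (largest span, 175): t = (49 − 189) / (14 − 189) = -140/-175 = 0.8.
Check on R: (58 − 170)/(30 − 170) = 0.8 ✓

0.80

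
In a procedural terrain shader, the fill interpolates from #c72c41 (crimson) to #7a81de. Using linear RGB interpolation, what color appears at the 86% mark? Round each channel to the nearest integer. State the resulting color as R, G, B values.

(133, 117, 200)

#c72c41 → (199, 44, 65); #7a81de → (122, 129, 222).
86% corresponds to t = 0.86.
R = 199 + 0.86 × (122 − 199) = 199 + 0.86 × -77 = 132.78 → 133
G = 44 + 0.86 × (129 − 44) = 44 + 0.86 × 85 = 117.1 → 117
B = 65 + 0.86 × (222 − 65) = 65 + 0.86 × 157 = 200.02 → 200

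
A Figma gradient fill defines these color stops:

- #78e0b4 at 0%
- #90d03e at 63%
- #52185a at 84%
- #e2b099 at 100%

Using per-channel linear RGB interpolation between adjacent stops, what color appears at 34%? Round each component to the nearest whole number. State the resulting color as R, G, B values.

(133, 215, 116)

34% lies between the 0% and 63% stops, so the local fraction is t = (34 − 0)/(63 − 0) = 34/63 ≈ 0.5397.
#78e0b4 → (120, 224, 180); #90d03e → (144, 208, 62).
R = 120 + 0.5397 × (144 − 120) = 132.953 → 133
G = 224 + 0.5397 × (208 − 224) = 215.365 → 215
B = 180 + 0.5397 × (62 − 180) = 116.315 → 116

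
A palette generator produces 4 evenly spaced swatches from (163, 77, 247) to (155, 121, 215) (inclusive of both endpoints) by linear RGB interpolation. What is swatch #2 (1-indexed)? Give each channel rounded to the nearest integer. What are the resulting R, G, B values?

(160, 92, 236)

With 4 swatches and endpoints inclusive, swatch 2 sits at t = (2 − 1)/(4 − 1) = 1/3 ≈ 0.3333.
R = 163 + 0.3333 × (155 − 163) = 160.334 → 160
G = 77 + 0.3333 × (121 − 77) = 91.665 → 92
B = 247 + 0.3333 × (215 − 247) = 236.334 → 236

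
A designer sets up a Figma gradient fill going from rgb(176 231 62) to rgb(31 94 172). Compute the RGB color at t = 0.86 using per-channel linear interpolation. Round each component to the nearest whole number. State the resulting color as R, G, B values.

(51, 113, 157)

R = 176 + 0.86 × (31 − 176) = 176 + 0.86 × -145 = 51.3 → 51
G = 231 + 0.86 × (94 − 231) = 231 + 0.86 × -137 = 113.18 → 113
B = 62 + 0.86 × (172 − 62) = 62 + 0.86 × 110 = 156.6 → 157
So the blended color is (51, 113, 157), about #33719d.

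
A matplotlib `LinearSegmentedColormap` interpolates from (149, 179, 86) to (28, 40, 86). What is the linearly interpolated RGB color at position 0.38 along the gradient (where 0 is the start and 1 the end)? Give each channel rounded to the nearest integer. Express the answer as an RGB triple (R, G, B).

(103, 126, 86)

R = 149 + 0.38 × (28 − 149) = 149 + 0.38 × -121 = 103.02 → 103
G = 179 + 0.38 × (40 − 179) = 179 + 0.38 × -139 = 126.18 → 126
B = 86 + 0.38 × (86 − 86) = 86 + 0.38 × 0 = 86 → 86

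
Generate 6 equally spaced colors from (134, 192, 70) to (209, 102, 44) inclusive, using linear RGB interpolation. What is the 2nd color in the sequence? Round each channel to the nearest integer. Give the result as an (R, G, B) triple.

(149, 174, 65)

With 6 swatches and endpoints inclusive, swatch 2 sits at t = (2 − 1)/(6 − 1) = 1/5 ≈ 0.2.
R = 134 + 0.2 × (209 − 134) = 149 → 149
G = 192 + 0.2 × (102 − 192) = 174 → 174
B = 70 + 0.2 × (44 − 70) = 64.8 → 65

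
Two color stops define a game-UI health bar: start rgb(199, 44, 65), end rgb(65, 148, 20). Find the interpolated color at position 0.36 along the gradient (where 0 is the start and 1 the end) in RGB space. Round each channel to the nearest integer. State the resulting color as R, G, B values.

(151, 81, 49)

R = 199 + 0.36 × (65 − 199) = 199 + 0.36 × -134 = 150.76 → 151
G = 44 + 0.36 × (148 − 44) = 44 + 0.36 × 104 = 81.44 → 81
B = 65 + 0.36 × (20 − 65) = 65 + 0.36 × -45 = 48.8 → 49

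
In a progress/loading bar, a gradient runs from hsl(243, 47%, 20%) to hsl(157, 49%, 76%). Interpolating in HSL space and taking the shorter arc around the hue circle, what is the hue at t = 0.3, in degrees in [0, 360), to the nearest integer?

217

Hue arc: Δh = 157 − 243 = -86° (|Δh| ≤ 180, already the shorter path).
H = 243 + 0.3 × (-86) = 217.2 → 217°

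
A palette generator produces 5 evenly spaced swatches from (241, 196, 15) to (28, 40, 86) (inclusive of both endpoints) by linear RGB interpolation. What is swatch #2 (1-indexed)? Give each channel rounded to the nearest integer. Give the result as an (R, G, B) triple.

(188, 157, 33)

With 5 swatches and endpoints inclusive, swatch 2 sits at t = (2 − 1)/(5 − 1) = 1/4 ≈ 0.25.
R = 241 + 0.25 × (28 − 241) = 187.75 → 188
G = 196 + 0.25 × (40 − 196) = 157 → 157
B = 15 + 0.25 × (86 − 15) = 32.75 → 33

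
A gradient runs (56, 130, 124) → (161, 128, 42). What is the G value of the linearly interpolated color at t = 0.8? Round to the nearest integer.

G = 130 + 0.8 × (128 − 130) = 128.4 → 128

128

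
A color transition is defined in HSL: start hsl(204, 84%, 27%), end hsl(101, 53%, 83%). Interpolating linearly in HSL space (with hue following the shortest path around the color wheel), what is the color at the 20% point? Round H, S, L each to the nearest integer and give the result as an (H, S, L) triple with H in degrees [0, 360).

(183, 78, 38)

Hue arc: Δh = 101 − 204 = -103° (|Δh| ≤ 180, already the shorter path).
H = 204 + 0.2 × (-103) = 183.4 → 183°
S = 84 + 0.2 × (53 − 84) = 77.8 → 78%
L = 27 + 0.2 × (83 − 27) = 38.2 → 38%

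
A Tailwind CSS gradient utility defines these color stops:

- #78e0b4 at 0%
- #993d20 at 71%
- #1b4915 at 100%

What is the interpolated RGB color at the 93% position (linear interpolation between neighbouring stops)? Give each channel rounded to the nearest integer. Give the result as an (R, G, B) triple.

(57, 70, 24)

93% lies between the 71% and 100% stops, so the local fraction is t = (93 − 71)/(100 − 71) = 22/29 ≈ 0.7586.
#993d20 → (153, 61, 32); #1b4915 → (27, 73, 21).
R = 153 + 0.7586 × (27 − 153) = 57.416 → 57
G = 61 + 0.7586 × (73 − 61) = 70.103 → 70
B = 32 + 0.7586 × (21 − 32) = 23.655 → 24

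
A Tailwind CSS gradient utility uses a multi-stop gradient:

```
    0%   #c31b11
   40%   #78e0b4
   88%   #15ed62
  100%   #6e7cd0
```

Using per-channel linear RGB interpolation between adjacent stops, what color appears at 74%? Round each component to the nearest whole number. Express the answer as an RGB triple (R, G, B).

(50, 233, 122)

74% lies between the 40% and 88% stops, so the local fraction is t = (74 − 40)/(88 − 40) = 34/48 ≈ 0.7083.
#78e0b4 → (120, 224, 180); #15ed62 → (21, 237, 98).
R = 120 + 0.7083 × (21 − 120) = 49.878 → 50
G = 224 + 0.7083 × (237 − 224) = 233.208 → 233
B = 180 + 0.7083 × (98 − 180) = 121.919 → 122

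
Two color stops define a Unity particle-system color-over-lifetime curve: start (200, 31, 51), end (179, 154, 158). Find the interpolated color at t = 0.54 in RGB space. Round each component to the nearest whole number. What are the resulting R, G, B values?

R = 200 + 0.54 × (179 − 200) = 200 + 0.54 × -21 = 188.66 → 189
G = 31 + 0.54 × (154 − 31) = 31 + 0.54 × 123 = 97.42 → 97
B = 51 + 0.54 × (158 − 51) = 51 + 0.54 × 107 = 108.78 → 109
So the blended color is (189, 97, 109), about #bd616d.

(189, 97, 109)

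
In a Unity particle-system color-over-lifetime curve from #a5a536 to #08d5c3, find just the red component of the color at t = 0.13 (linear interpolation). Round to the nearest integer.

145

R₁ = 165 (from #a5a536), R₂ = 8 (from #08d5c3).
R = 165 + 0.13 × (8 − 165) = 144.59 → 145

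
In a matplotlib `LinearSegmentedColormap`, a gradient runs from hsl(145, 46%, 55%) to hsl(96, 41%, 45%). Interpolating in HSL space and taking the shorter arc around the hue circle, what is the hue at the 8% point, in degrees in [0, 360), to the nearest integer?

Hue arc: Δh = 96 − 145 = -49° (|Δh| ≤ 180, already the shorter path).
H = 145 + 0.08 × (-49) = 141.08 → 141°

141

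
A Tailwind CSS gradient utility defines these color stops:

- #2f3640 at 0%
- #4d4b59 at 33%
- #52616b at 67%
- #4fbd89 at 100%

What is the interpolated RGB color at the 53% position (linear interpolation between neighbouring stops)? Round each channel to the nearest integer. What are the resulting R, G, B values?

53% lies between the 33% and 67% stops, so the local fraction is t = (53 − 33)/(67 − 33) = 20/34 ≈ 0.5882.
#4d4b59 → (77, 75, 89); #52616b → (82, 97, 107).
R = 77 + 0.5882 × (82 − 77) = 79.941 → 80
G = 75 + 0.5882 × (97 − 75) = 87.94 → 88
B = 89 + 0.5882 × (107 − 89) = 99.588 → 100

(80, 88, 100)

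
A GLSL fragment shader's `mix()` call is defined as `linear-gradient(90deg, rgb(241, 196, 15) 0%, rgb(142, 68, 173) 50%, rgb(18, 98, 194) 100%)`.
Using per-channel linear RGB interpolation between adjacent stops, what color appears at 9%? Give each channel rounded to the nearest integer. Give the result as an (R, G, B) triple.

(223, 173, 43)

9% lies between the 0% and 50% stops, so the local fraction is t = (9 − 0)/(50 − 0) = 9/50 ≈ 0.18.
R = 241 + 0.18 × (142 − 241) = 223.18 → 223
G = 196 + 0.18 × (68 − 196) = 172.96 → 173
B = 15 + 0.18 × (173 − 15) = 43.44 → 43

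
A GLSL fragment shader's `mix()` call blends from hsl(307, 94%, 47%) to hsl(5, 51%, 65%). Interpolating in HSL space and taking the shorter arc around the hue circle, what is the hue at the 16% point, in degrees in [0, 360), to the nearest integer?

Hue: 5 − 307 = -302°, but |-302| > 180 so the shorter arc goes the other way: Δh = -302 + 360 = 58°.
H = 307 + 0.16 × (58) = 316.28 → 316°

316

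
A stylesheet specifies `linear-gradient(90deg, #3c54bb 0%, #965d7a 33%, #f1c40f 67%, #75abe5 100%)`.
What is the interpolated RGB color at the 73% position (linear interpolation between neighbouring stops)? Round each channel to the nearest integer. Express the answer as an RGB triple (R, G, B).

73% lies between the 67% and 100% stops, so the local fraction is t = (73 − 67)/(100 − 67) = 6/33 ≈ 0.1818.
#f1c40f → (241, 196, 15); #75abe5 → (117, 171, 229).
R = 241 + 0.1818 × (117 − 241) = 218.457 → 218
G = 196 + 0.1818 × (171 − 196) = 191.455 → 191
B = 15 + 0.1818 × (229 − 15) = 53.905 → 54

(218, 191, 54)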